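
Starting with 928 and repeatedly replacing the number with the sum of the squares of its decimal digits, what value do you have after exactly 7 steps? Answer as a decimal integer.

16

928 → 9² + 2² + 8² = 81 + 4 + 64 = 149
149 → 1² + 4² + 9² = 1 + 16 + 81 = 98
98 → 9² + 8² = 81 + 64 = 145
145 → 1² + 4² + 5² = 1 + 16 + 25 = 42
42 → 4² + 2² = 16 + 4 = 20
20 → 2² + 0² = 4 + 0 = 4
4 → 4² = 16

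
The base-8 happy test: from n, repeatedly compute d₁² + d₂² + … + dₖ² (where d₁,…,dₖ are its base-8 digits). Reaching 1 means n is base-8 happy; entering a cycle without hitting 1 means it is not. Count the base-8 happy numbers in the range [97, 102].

97: 97 → 18 → 8 → 1  (reaches 1)
98: 98 → 21 → 29 → 34 → 20 → 20  (repeats 20)
99: 99 → 26 → 13 → 26  (repeats 26)
100: 100 → 33 → 17 → 5 → 25 → 10 → 5  (repeats 5)
101: 101 → 42 → 29 → 34 → 20 → 20  (repeats 20)
102: 102 → 53 → 61 → 74 → 6 → 36 → 32 → 16 → 4 → 16  (repeats 16)
base-8 happy: 97

1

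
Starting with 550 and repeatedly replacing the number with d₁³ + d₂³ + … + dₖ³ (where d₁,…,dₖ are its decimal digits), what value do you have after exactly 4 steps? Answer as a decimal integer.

250

550 → 5³ + 5³ + 0³ = 125 + 125 + 0 = 250
250 → 2³ + 5³ + 0³ = 8 + 125 + 0 = 133
133 → 1³ + 3³ + 3³ = 1 + 27 + 27 = 55
55 → 5³ + 5³ = 125 + 125 = 250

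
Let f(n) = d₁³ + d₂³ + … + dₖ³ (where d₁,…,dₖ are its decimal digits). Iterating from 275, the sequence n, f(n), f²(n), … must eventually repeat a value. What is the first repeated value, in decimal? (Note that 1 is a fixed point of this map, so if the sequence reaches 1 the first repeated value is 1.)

371

275 → 2³ + 7³ + 5³ = 8 + 343 + 125 = 476
476 → 4³ + 7³ + 6³ = 64 + 343 + 216 = 623
623 → 6³ + 2³ + 3³ = 216 + 8 + 27 = 251
251 → 2³ + 5³ + 1³ = 8 + 125 + 1 = 134
134 → 1³ + 3³ + 4³ = 1 + 27 + 64 = 92
92 → 9³ + 2³ = 729 + 8 = 737
737 → 7³ + 3³ + 7³ = 343 + 27 + 343 = 713
713 → 7³ + 1³ + 3³ = 343 + 1 + 27 = 371
371 → 3³ + 7³ + 1³ = 27 + 343 + 1 = 371  — 371 already appeared earlier.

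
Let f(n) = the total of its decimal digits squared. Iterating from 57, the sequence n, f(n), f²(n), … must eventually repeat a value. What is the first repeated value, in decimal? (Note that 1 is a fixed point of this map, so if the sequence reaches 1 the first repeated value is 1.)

37

57 → 5² + 7² = 25 + 49 = 74
74 → 7² + 4² = 49 + 16 = 65
65 → 6² + 5² = 36 + 25 = 61
61 → 6² + 1² = 36 + 1 = 37
37 → 3² + 7² = 9 + 49 = 58
58 → 5² + 8² = 25 + 64 = 89
89 → 8² + 9² = 64 + 81 = 145
145 → 1² + 4² + 5² = 1 + 16 + 25 = 42
42 → 4² + 2² = 16 + 4 = 20
20 → 2² + 0² = 4 + 0 = 4
4 → 4² = 16
16 → 1² + 6² = 1 + 36 = 37  — 37 already appeared earlier.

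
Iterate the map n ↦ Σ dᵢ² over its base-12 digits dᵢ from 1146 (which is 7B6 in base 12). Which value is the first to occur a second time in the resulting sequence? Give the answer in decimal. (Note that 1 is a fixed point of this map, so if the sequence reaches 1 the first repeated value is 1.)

25

1146 = (7,11,6)_12 → 7² + 11² + 6² = 49 + 121 + 36 = 206
206 = (1,5,2)_12 → 1² + 5² + 2² = 1 + 25 + 4 = 30
30 = (2,6)_12 → 2² + 6² = 4 + 36 = 40
40 = (3,4)_12 → 3² + 4² = 9 + 16 = 25
25 = (2,1)_12 → 2² + 1² = 4 + 1 = 5
5 = (5)_12 → 5² = 25  — 25 already appeared earlier.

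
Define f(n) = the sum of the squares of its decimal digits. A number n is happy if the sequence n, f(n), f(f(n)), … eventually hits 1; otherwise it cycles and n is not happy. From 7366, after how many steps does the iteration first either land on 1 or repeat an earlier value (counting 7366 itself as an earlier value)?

7366 → 7² + 3² + 6² + 6² = 130
130 → 1² + 3² + 0² = 10
10 → 1² + 0² = 1  — reached 1.
That took 3 steps.

3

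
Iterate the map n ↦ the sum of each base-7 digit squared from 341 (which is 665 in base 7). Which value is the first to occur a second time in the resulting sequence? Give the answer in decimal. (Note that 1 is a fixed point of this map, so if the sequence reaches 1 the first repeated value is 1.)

341 = (6,6,5)_7 → 6² + 6² + 5² = 97
97 = (1,6,6)_7 → 1² + 6² + 6² = 73
73 = (1,3,3)_7 → 1² + 3² + 3² = 19
19 = (2,5)_7 → 2² + 5² = 29
29 = (4,1)_7 → 4² + 1² = 17
17 = (2,3)_7 → 2² + 3² = 13
13 = (1,6)_7 → 1² + 6² = 37
37 = (5,2)_7 → 5² + 2² = 29  — 29 already appeared earlier.

29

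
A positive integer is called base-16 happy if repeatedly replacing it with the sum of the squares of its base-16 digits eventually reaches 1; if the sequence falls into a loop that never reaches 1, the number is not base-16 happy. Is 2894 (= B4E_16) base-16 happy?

2894 = (11,4,14)_16 → 11² + 4² + 14² = 333
333 = (1,4,13)_16 → 1² + 4² + 13² = 186
186 = (11,10)_16 → 11² + 10² = 221
221 = (13,13)_16 → 13² + 13² = 338
338 = (1,5,2)_16 → 1² + 5² + 2² = 30
30 = (1,14)_16 → 1² + 14² = 197
197 = (12,5)_16 → 12² + 5² = 169
169 = (10,9)_16 → 10² + 9² = 181
181 = (11,5)_16 → 11² + 5² = 146
146 = (9,2)_16 → 9² + 2² = 85
85 = (5,5)_16 → 5² + 5² = 50
50 = (3,2)_16 → 3² + 2² = 13
13 = (13)_16 → 13² = 169  — 169 already seen; the sequence cycles without reaching 1.

not base-16 happy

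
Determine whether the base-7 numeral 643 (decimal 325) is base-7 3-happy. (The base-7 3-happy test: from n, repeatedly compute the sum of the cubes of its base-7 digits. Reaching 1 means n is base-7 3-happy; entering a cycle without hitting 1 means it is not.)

325 = (6,4,3)_7 → 6³ + 4³ + 3³ = 307
307 = (6,1,6)_7 → 6³ + 1³ + 6³ = 433
433 = (1,1,5,6)_7 → 1³ + 1³ + 5³ + 6³ = 343
343 = (1,0,0,0)_7 → 1³ + 0³ + 0³ + 0³ = 1  — reached 1.

base-7 3-happy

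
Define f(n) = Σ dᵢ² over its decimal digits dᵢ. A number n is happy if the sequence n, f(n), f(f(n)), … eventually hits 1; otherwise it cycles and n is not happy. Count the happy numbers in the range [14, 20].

1

14: 14 → 17 → 50 → 25 → 29 → 85 → 89 → 145 → 42 → 20 → 4 → 16 → 37 → 58 → 89  — not happy
15: 15 → 26 → 40 → 16 → 37 → 58 → 89 → 145 → 42 → 20 → 4 → 16  — not happy
16: 16 → 37 → 58 → 89 → 145 → 42 → 20 → 4 → 16  — not happy
17: 17 → 50 → 25 → 29 → 85 → 89 → 145 → 42 → 20 → 4 → 16 → 37 → 58 → 89  — not happy
18: 18 → 65 → 61 → 37 → 58 → 89 → 145 → 42 → 20 → 4 → 16 → 37  — not happy
19: 19 → 82 → 68 → 100 → 1  — happy
20: 20 → 4 → 16 → 37 → 58 → 89 → 145 → 42 → 20  — not happy
happy: 19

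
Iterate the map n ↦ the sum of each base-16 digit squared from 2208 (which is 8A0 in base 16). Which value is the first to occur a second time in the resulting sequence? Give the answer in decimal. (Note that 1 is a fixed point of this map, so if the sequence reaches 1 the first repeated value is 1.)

1

2208 = (8,10,0)_16 → 8² + 10² + 0² = 64 + 100 + 0 = 164
164 = (10,4)_16 → 10² + 4² = 100 + 16 = 116
116 = (7,4)_16 → 7² + 4² = 49 + 16 = 65
65 = (4,1)_16 → 4² + 1² = 16 + 1 = 17
17 = (1,1)_16 → 1² + 1² = 1 + 1 = 2
2 = (2)_16 → 2² = 4
4 = (4)_16 → 4² = 16
16 = (1,0)_16 → 1² + 0² = 1 + 0 = 1  — reached the fixed point 1.
1 → 1, so 1 is the first repeated value.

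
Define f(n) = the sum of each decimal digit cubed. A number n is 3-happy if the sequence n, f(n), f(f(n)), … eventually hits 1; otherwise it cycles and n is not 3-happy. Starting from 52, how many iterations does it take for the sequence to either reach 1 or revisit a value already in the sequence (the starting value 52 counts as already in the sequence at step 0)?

4

52 → 5³ + 2³ = 125 + 8 = 133
133 → 1³ + 3³ + 3³ = 1 + 27 + 27 = 55
55 → 5³ + 5³ = 125 + 125 = 250
250 → 2³ + 5³ + 0³ = 8 + 125 + 0 = 133  — 133 repeats.
That took 4 steps.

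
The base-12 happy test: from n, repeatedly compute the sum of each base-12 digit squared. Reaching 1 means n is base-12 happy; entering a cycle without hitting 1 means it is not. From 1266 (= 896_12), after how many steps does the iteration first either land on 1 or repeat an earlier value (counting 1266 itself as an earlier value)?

10

1266 = (8,9,6)_12 → 8² + 9² + 6² = 64 + 81 + 36 = 181
181 = (1,3,1)_12 → 1² + 3² + 1² = 1 + 9 + 1 = 11
11 = (11)_12 → 11² = 121
121 = (10,1)_12 → 10² + 1² = 100 + 1 = 101
101 = (8,5)_12 → 8² + 5² = 64 + 25 = 89
89 = (7,5)_12 → 7² + 5² = 49 + 25 = 74
74 = (6,2)_12 → 6² + 2² = 36 + 4 = 40
40 = (3,4)_12 → 3² + 4² = 9 + 16 = 25
25 = (2,1)_12 → 2² + 1² = 4 + 1 = 5
5 = (5)_12 → 5² = 25  — 25 repeats.
That took 10 steps.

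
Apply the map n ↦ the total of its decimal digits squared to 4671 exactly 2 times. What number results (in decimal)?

5

4671 → 4² + 6² + 7² + 1² = 102
102 → 1² + 0² + 2² = 5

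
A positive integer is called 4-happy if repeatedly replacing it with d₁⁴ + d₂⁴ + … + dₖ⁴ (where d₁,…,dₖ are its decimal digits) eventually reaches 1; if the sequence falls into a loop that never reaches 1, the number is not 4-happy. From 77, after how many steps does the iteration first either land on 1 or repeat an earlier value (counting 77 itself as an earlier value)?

13

77 → 7⁴ + 7⁴ = 4802
4802 → 4⁴ + 8⁴ + 0⁴ + 2⁴ = 4368
4368 → 4⁴ + 3⁴ + 6⁴ + 8⁴ = 5729
5729 → 5⁴ + 7⁴ + 2⁴ + 9⁴ = 9603
9603 → 9⁴ + 6⁴ + 0⁴ + 3⁴ = 7938
7938 → 7⁴ + 9⁴ + 3⁴ + 8⁴ = 13139
13139 → 1⁴ + 3⁴ + 1⁴ + 3⁴ + 9⁴ = 6725
6725 → 6⁴ + 7⁴ + 2⁴ + 5⁴ = 4338
4338 → 4⁴ + 3⁴ + 3⁴ + 8⁴ = 4514
4514 → 4⁴ + 5⁴ + 1⁴ + 4⁴ = 1138
1138 → 1⁴ + 1⁴ + 3⁴ + 8⁴ = 4179
4179 → 4⁴ + 1⁴ + 7⁴ + 9⁴ = 9219
9219 → 9⁴ + 2⁴ + 1⁴ + 9⁴ = 13139  — 13139 repeats.
That took 13 steps.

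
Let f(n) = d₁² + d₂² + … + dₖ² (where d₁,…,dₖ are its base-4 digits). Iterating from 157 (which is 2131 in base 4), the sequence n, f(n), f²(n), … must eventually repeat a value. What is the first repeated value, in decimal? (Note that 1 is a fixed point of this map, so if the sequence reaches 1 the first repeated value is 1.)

157 = (2,1,3,1)_4 → 15
15 = (3,3)_4 → 18
18 = (1,0,2)_4 → 5
5 = (1,1)_4 → 2
2 = (2)_4 → 4
4 = (1,0)_4 → 1  — reached the fixed point 1.
1 → 1, so 1 is the first repeated value.

1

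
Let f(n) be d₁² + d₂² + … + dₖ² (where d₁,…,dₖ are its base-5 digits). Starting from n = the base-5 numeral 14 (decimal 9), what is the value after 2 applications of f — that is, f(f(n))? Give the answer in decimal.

9 = (1,4)_5 → 1² + 4² = 1 + 16 = 17
17 = (3,2)_5 → 3² + 2² = 9 + 4 = 13

13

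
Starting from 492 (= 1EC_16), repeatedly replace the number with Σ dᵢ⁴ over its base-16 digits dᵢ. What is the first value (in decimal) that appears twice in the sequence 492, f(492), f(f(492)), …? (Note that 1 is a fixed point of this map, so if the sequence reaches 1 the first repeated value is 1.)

7939

492 = (1,14,12)_16 → 59153
59153 = (14,7,1,1)_16 → 40819
40819 = (9,15,7,3)_16 → 59668
59668 = (14,9,1,4)_16 → 45234
45234 = (11,0,11,2)_16 → 29298
29298 = (7,2,7,2)_16 → 4834
4834 = (1,2,14,2)_16 → 38449
38449 = (9,6,3,1)_16 → 7939
7939 = (1,15,0,3)_16 → 50707
50707 = (12,6,1,3)_16 → 22114
22114 = (5,6,6,2)_16 → 3233
3233 = (12,10,1)_16 → 30737
30737 = (7,8,1,1)_16 → 6499
6499 = (1,9,6,3)_16 → 7939  — 7939 already appeared earlier.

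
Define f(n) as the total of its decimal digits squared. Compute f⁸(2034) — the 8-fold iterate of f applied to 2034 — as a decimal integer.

16

2034 → 2² + 0² + 3² + 4² = 29
29 → 2² + 9² = 85
85 → 8² + 5² = 89
89 → 8² + 9² = 145
145 → 1² + 4² + 5² = 42
42 → 4² + 2² = 20
20 → 2² + 0² = 4
4 → 4² = 16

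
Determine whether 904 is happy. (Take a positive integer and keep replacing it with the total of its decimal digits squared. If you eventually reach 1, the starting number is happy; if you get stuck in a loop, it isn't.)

904 → 9² + 0² + 4² = 97
97 → 9² + 7² = 130
130 → 1² + 3² + 0² = 10
10 → 1² + 0² = 1  — reached 1.

happy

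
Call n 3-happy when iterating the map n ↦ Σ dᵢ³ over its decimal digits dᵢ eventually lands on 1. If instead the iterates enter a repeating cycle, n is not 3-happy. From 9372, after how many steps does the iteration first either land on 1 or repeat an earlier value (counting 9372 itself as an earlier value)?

9372 → 9³ + 3³ + 7³ + 2³ = 1107
1107 → 1³ + 1³ + 0³ + 7³ = 345
345 → 3³ + 4³ + 5³ = 216
216 → 2³ + 1³ + 6³ = 225
225 → 2³ + 2³ + 5³ = 141
141 → 1³ + 4³ + 1³ = 66
66 → 6³ + 6³ = 432
432 → 4³ + 3³ + 2³ = 99
99 → 9³ + 9³ = 1458
1458 → 1³ + 4³ + 5³ + 8³ = 702
702 → 7³ + 0³ + 2³ = 351
351 → 3³ + 5³ + 1³ = 153
153 → 1³ + 5³ + 3³ = 153  — 153 repeats.
That took 13 steps.

13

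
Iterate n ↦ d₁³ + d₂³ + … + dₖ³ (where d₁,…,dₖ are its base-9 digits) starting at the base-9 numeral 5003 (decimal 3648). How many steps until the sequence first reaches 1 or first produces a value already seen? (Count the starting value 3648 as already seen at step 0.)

3648 = (5,0,0,3)_9 → 5³ + 0³ + 0³ + 3³ = 152
152 = (1,7,8)_9 → 1³ + 7³ + 8³ = 856
856 = (1,1,5,1)_9 → 1³ + 1³ + 5³ + 1³ = 128
128 = (1,5,2)_9 → 1³ + 5³ + 2³ = 134
134 = (1,5,8)_9 → 1³ + 5³ + 8³ = 638
638 = (7,7,8)_9 → 7³ + 7³ + 8³ = 1198
1198 = (1,5,7,1)_9 → 1³ + 5³ + 7³ + 1³ = 470
470 = (5,7,2)_9 → 5³ + 7³ + 2³ = 476
476 = (5,7,8)_9 → 5³ + 7³ + 8³ = 980
980 = (1,3,0,8)_9 → 1³ + 3³ + 0³ + 8³ = 540
540 = (6,6,0)_9 → 6³ + 6³ + 0³ = 432
432 = (5,3,0)_9 → 5³ + 3³ + 0³ = 152  — 152 repeats.
That took 12 steps.

12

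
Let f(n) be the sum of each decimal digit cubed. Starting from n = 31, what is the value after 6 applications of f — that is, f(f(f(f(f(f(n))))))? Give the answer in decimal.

133

31 → 3³ + 1³ = 27 + 1 = 28
28 → 2³ + 8³ = 8 + 512 = 520
520 → 5³ + 2³ + 0³ = 125 + 8 + 0 = 133
133 → 1³ + 3³ + 3³ = 1 + 27 + 27 = 55
55 → 5³ + 5³ = 125 + 125 = 250
250 → 2³ + 5³ + 0³ = 8 + 125 + 0 = 133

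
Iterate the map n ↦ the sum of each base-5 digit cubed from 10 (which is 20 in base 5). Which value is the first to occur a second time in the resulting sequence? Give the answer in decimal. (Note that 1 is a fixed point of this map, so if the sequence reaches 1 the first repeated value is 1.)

10 = (2,0)_5 → 2³ + 0³ = 8
8 = (1,3)_5 → 1³ + 3³ = 28
28 = (1,0,3)_5 → 1³ + 0³ + 3³ = 28  — 28 already appeared earlier.

28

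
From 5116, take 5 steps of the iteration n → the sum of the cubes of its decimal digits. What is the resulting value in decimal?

5116 → 5³ + 1³ + 1³ + 6³ = 125 + 1 + 1 + 216 = 343
343 → 3³ + 4³ + 3³ = 27 + 64 + 27 = 118
118 → 1³ + 1³ + 8³ = 1 + 1 + 512 = 514
514 → 5³ + 1³ + 4³ = 125 + 1 + 64 = 190
190 → 1³ + 9³ + 0³ = 1 + 729 + 0 = 730

730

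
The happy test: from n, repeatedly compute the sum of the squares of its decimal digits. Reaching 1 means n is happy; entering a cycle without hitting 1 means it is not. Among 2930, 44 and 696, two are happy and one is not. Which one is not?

2930: 2930 → 94 → 97 → 130 → 10 → 1  — reaches 1 (happy)
44: 44 → 32 → 13 → 10 → 1  — reaches 1 (happy)
696: 696 → 153 → 35 → 34 → 25 → 29 → 85 → 89 → 145 → 42 → 20 → 4 → 16 → 37 → 58 → 89  — repeats 89 (not happy)

696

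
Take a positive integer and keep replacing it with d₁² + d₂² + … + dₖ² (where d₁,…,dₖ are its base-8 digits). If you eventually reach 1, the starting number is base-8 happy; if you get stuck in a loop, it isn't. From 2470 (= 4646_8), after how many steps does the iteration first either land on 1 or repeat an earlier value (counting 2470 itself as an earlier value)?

2470 = (4,6,4,6)_8 → 4² + 6² + 4² + 6² = 104
104 = (1,5,0)_8 → 1² + 5² + 0² = 26
26 = (3,2)_8 → 3² + 2² = 13
13 = (1,5)_8 → 1² + 5² = 26  — 26 repeats.
That took 4 steps.

4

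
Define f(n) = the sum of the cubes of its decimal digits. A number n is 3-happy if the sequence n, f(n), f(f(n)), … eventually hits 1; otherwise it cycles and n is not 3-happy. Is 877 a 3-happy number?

3-happy

877 → 8³ + 7³ + 7³ = 512 + 343 + 343 = 1198
1198 → 1³ + 1³ + 9³ + 8³ = 1 + 1 + 729 + 512 = 1243
1243 → 1³ + 2³ + 4³ + 3³ = 1 + 8 + 64 + 27 = 100
100 → 1³ + 0³ + 0³ = 1 + 0 + 0 = 1  — reached 1.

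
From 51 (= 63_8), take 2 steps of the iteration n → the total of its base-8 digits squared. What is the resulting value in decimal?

50

51 = (6,3)_8 → 6² + 3² = 36 + 9 = 45
45 = (5,5)_8 → 5² + 5² = 25 + 25 = 50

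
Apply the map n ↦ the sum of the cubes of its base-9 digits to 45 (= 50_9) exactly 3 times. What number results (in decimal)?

345

45 = (5,0)_9 → 5³ + 0³ = 125 + 0 = 125
125 = (1,4,8)_9 → 1³ + 4³ + 8³ = 1 + 64 + 512 = 577
577 = (7,1,1)_9 → 7³ + 1³ + 1³ = 343 + 1 + 1 = 345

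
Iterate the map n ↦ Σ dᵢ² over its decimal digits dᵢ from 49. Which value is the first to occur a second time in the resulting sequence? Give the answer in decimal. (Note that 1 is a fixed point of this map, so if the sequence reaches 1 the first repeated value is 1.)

49 → 4² + 9² = 97
97 → 9² + 7² = 130
130 → 1² + 3² + 0² = 10
10 → 1² + 0² = 1  — reached the fixed point 1.
1 → 1, so 1 is the first repeated value.

1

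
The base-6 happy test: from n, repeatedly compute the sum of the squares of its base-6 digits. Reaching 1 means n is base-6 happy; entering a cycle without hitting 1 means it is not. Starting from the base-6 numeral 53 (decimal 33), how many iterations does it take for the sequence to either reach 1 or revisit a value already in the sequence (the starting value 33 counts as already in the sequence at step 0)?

10

33 = (5,3)_6 → 5² + 3² = 34
34 = (5,4)_6 → 5² + 4² = 41
41 = (1,0,5)_6 → 1² + 0² + 5² = 26
26 = (4,2)_6 → 4² + 2² = 20
20 = (3,2)_6 → 3² + 2² = 13
13 = (2,1)_6 → 2² + 1² = 5
5 = (5)_6 → 5² = 25
25 = (4,1)_6 → 4² + 1² = 17
17 = (2,5)_6 → 2² + 5² = 29
29 = (4,5)_6 → 4² + 5² = 41  — 41 repeats.
That took 10 steps.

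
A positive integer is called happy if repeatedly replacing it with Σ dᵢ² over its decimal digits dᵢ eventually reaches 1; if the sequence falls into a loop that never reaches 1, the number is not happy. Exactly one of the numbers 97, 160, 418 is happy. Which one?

97

97: 97 → 130 → 10 → 1  — reaches 1 (happy)
160: 160 → 37 → 58 → 89 → 145 → 42 → 20 → 4 → 16 → 37  — repeats 37 (not happy)
418: 418 → 81 → 65 → 61 → 37 → 58 → 89 → 145 → 42 → 20 → 4 → 16 → 37  — repeats 37 (not happy)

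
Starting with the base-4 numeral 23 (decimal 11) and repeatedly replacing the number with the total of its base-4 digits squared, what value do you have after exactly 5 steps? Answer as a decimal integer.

11 = (2,3)_4 → 2² + 3² = 4 + 9 = 13
13 = (3,1)_4 → 3² + 1² = 9 + 1 = 10
10 = (2,2)_4 → 2² + 2² = 4 + 4 = 8
8 = (2,0)_4 → 2² + 0² = 4 + 0 = 4
4 = (1,0)_4 → 1² + 0² = 1 + 0 = 1

1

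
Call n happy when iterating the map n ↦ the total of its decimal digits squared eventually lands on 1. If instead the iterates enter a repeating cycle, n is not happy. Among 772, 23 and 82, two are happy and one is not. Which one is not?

772

772: 772 → 102 → 5 → 25 → 29 → 85 → 89 → 145 → 42 → 20 → 4 → 16 → 37 → 58 → 89  — repeats 89 (not happy)
23: 23 → 13 → 10 → 1  — reaches 1 (happy)
82: 82 → 68 → 100 → 1  — reaches 1 (happy)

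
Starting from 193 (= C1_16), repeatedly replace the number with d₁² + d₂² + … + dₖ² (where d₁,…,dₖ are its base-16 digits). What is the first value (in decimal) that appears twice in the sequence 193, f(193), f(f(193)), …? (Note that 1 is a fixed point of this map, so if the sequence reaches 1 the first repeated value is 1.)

169

193 = (12,1)_16 → 145
145 = (9,1)_16 → 82
82 = (5,2)_16 → 29
29 = (1,13)_16 → 170
170 = (10,10)_16 → 200
200 = (12,8)_16 → 208
208 = (13,0)_16 → 169
169 = (10,9)_16 → 181
181 = (11,5)_16 → 146
146 = (9,2)_16 → 85
85 = (5,5)_16 → 50
50 = (3,2)_16 → 13
13 = (13)_16 → 169  — 169 already appeared earlier.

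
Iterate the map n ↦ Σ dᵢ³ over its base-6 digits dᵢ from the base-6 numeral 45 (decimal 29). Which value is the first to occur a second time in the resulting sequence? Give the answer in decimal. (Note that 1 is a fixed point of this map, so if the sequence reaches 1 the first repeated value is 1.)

1

29 = (4,5)_6 → 189
189 = (5,1,3)_6 → 153
153 = (4,1,3)_6 → 92
92 = (2,3,2)_6 → 43
43 = (1,1,1)_6 → 3
3 = (3)_6 → 27
27 = (4,3)_6 → 91
91 = (2,3,1)_6 → 36
36 = (1,0,0)_6 → 1  — reached the fixed point 1.
1 → 1, so 1 is the first repeated value.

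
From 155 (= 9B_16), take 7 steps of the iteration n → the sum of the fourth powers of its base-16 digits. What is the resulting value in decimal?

22114

155 = (9,11)_16 → 9⁴ + 11⁴ = 6561 + 14641 = 21202
21202 = (5,2,13,2)_16 → 5⁴ + 2⁴ + 13⁴ + 2⁴ = 625 + 16 + 28561 + 16 = 29218
29218 = (7,2,2,2)_16 → 7⁴ + 2⁴ + 2⁴ + 2⁴ = 2401 + 16 + 16 + 16 = 2449
2449 = (9,9,1)_16 → 9⁴ + 9⁴ + 1⁴ = 6561 + 6561 + 1 = 13123
13123 = (3,3,4,3)_16 → 3⁴ + 3⁴ + 4⁴ + 3⁴ = 81 + 81 + 256 + 81 = 499
499 = (1,15,3)_16 → 1⁴ + 15⁴ + 3⁴ = 1 + 50625 + 81 = 50707
50707 = (12,6,1,3)_16 → 12⁴ + 6⁴ + 1⁴ + 3⁴ = 20736 + 1296 + 1 + 81 = 22114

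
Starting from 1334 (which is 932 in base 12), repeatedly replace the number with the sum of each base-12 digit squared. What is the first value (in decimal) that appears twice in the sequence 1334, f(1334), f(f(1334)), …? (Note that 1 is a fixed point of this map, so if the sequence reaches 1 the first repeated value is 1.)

1334 = (9,3,2)_12 → 94
94 = (7,10)_12 → 149
149 = (1,0,5)_12 → 26
26 = (2,2)_12 → 8
8 = (8)_12 → 64
64 = (5,4)_12 → 41
41 = (3,5)_12 → 34
34 = (2,10)_12 → 104
104 = (8,8)_12 → 128
128 = (10,8)_12 → 164
164 = (1,1,8)_12 → 66
66 = (5,6)_12 → 61
61 = (5,1)_12 → 26  — 26 already appeared earlier.

26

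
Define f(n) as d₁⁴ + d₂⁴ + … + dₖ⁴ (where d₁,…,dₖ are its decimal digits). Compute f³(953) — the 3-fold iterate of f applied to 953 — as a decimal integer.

1554

953 → 9⁴ + 5⁴ + 3⁴ = 7267
7267 → 7⁴ + 2⁴ + 6⁴ + 7⁴ = 6114
6114 → 6⁴ + 1⁴ + 1⁴ + 4⁴ = 1554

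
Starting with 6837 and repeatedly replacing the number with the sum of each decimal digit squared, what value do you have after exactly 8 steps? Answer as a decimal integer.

89

6837 → 6² + 8² + 3² + 7² = 158
158 → 1² + 5² + 8² = 90
90 → 9² + 0² = 81
81 → 8² + 1² = 65
65 → 6² + 5² = 61
61 → 6² + 1² = 37
37 → 3² + 7² = 58
58 → 5² + 8² = 89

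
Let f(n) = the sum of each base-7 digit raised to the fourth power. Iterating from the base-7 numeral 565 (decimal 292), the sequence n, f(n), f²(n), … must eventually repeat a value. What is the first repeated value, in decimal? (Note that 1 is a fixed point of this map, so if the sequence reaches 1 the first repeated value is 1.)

1938

292 = (5,6,5)_7 → 5⁴ + 6⁴ + 5⁴ = 2546
2546 = (1,0,2,6,5)_7 → 1⁴ + 0⁴ + 2⁴ + 6⁴ + 5⁴ = 1938
1938 = (5,4,3,6)_7 → 5⁴ + 4⁴ + 3⁴ + 6⁴ = 2258
2258 = (6,4,0,4)_7 → 6⁴ + 4⁴ + 0⁴ + 4⁴ = 1808
1808 = (5,1,6,2)_7 → 5⁴ + 1⁴ + 6⁴ + 2⁴ = 1938  — 1938 already appeared earlier.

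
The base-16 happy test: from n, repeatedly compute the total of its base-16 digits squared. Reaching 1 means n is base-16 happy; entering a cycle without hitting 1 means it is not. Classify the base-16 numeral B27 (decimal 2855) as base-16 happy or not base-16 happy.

2855 = (11,2,7)_16 → 11² + 2² + 7² = 121 + 4 + 49 = 174
174 = (10,14)_16 → 10² + 14² = 100 + 196 = 296
296 = (1,2,8)_16 → 1² + 2² + 8² = 1 + 4 + 64 = 69
69 = (4,5)_16 → 4² + 5² = 16 + 25 = 41
41 = (2,9)_16 → 2² + 9² = 4 + 81 = 85
85 = (5,5)_16 → 5² + 5² = 25 + 25 = 50
50 = (3,2)_16 → 3² + 2² = 9 + 4 = 13
13 = (13)_16 → 13² = 169
169 = (10,9)_16 → 10² + 9² = 100 + 81 = 181
181 = (11,5)_16 → 11² + 5² = 121 + 25 = 146
146 = (9,2)_16 → 9² + 2² = 81 + 4 = 85  — 85 already seen; the sequence cycles without reaching 1.

not base-16 happy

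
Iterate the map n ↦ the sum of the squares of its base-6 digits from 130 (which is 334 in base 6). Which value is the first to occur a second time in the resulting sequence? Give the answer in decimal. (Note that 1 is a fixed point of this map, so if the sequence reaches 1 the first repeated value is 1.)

130 = (3,3,4)_6 → 3² + 3² + 4² = 34
34 = (5,4)_6 → 5² + 4² = 41
41 = (1,0,5)_6 → 1² + 0² + 5² = 26
26 = (4,2)_6 → 4² + 2² = 20
20 = (3,2)_6 → 3² + 2² = 13
13 = (2,1)_6 → 2² + 1² = 5
5 = (5)_6 → 5² = 25
25 = (4,1)_6 → 4² + 1² = 17
17 = (2,5)_6 → 2² + 5² = 29
29 = (4,5)_6 → 4² + 5² = 41  — 41 already appeared earlier.

41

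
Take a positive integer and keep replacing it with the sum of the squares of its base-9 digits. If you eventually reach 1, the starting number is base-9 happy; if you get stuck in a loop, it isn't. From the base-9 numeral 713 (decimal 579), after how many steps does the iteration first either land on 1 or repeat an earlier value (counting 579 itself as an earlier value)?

8

579 = (7,1,3)_9 → 7² + 1² + 3² = 59
59 = (6,5)_9 → 6² + 5² = 61
61 = (6,7)_9 → 6² + 7² = 85
85 = (1,0,4)_9 → 1² + 0² + 4² = 17
17 = (1,8)_9 → 1² + 8² = 65
65 = (7,2)_9 → 7² + 2² = 53
53 = (5,8)_9 → 5² + 8² = 89
89 = (1,0,8)_9 → 1² + 0² + 8² = 65  — 65 repeats.
That took 8 steps.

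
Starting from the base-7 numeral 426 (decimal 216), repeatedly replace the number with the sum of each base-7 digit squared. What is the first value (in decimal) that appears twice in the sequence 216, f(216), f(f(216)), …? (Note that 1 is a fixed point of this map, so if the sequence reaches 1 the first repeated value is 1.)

216 = (4,2,6)_7 → 4² + 2² + 6² = 16 + 4 + 36 = 56
56 = (1,1,0)_7 → 1² + 1² + 0² = 1 + 1 + 0 = 2
2 = (2)_7 → 2² = 4
4 = (4)_7 → 4² = 16
16 = (2,2)_7 → 2² + 2² = 4 + 4 = 8
8 = (1,1)_7 → 1² + 1² = 1 + 1 = 2  — 2 already appeared earlier.

2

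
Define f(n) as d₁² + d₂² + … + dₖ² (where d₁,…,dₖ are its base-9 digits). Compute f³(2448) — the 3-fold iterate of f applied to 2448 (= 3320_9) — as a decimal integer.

8

2448 = (3,3,2,0)_9 → 3² + 3² + 2² + 0² = 9 + 9 + 4 + 0 = 22
22 = (2,4)_9 → 2² + 4² = 4 + 16 = 20
20 = (2,2)_9 → 2² + 2² = 4 + 4 = 8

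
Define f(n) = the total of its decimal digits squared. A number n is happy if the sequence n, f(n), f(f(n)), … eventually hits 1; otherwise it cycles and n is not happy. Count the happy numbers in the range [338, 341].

338: 338 → 82 → 68 → 100 → 1  — happy
339: 339 → 99 → 162 → 41 → 17 → 50 → 25 → 29 → 85 → 89 → 145 → 42 → 20 → 4 → 16 → 37 → 58 → 89  — not happy
340: 340 → 25 → 29 → 85 → 89 → 145 → 42 → 20 → 4 → 16 → 37 → 58 → 89  — not happy
341: 341 → 26 → 40 → 16 → 37 → 58 → 89 → 145 → 42 → 20 → 4 → 16  — not happy
happy: 338

1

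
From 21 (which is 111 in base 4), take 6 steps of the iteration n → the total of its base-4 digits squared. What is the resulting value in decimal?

1

21 = (1,1,1)_4 → 1² + 1² + 1² = 3
3 = (3)_4 → 3² = 9
9 = (2,1)_4 → 2² + 1² = 5
5 = (1,1)_4 → 1² + 1² = 2
2 = (2)_4 → 2² = 4
4 = (1,0)_4 → 1² + 0² = 1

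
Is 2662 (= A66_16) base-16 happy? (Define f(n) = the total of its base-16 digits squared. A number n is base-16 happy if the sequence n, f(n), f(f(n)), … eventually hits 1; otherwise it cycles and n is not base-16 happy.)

not base-16 happy

2662 = (10,6,6)_16 → 10² + 6² + 6² = 100 + 36 + 36 = 172
172 = (10,12)_16 → 10² + 12² = 100 + 144 = 244
244 = (15,4)_16 → 15² + 4² = 225 + 16 = 241
241 = (15,1)_16 → 15² + 1² = 225 + 1 = 226
226 = (14,2)_16 → 14² + 2² = 196 + 4 = 200
200 = (12,8)_16 → 12² + 8² = 144 + 64 = 208
208 = (13,0)_16 → 13² + 0² = 169 + 0 = 169
169 = (10,9)_16 → 10² + 9² = 100 + 81 = 181
181 = (11,5)_16 → 11² + 5² = 121 + 25 = 146
146 = (9,2)_16 → 9² + 2² = 81 + 4 = 85
85 = (5,5)_16 → 5² + 5² = 25 + 25 = 50
50 = (3,2)_16 → 3² + 2² = 9 + 4 = 13
13 = (13)_16 → 13² = 169  — 169 already seen; the sequence cycles without reaching 1.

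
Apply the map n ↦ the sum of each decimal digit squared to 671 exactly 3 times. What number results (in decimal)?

671 → 6² + 7² + 1² = 36 + 49 + 1 = 86
86 → 8² + 6² = 64 + 36 = 100
100 → 1² + 0² + 0² = 1 + 0 + 0 = 1

1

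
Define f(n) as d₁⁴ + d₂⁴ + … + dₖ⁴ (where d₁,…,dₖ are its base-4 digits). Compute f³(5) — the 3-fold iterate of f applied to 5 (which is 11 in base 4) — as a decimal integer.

1

5 = (1,1)_4 → 1⁴ + 1⁴ = 2
2 = (2)_4 → 2⁴ = 16
16 = (1,0,0)_4 → 1⁴ + 0⁴ + 0⁴ = 1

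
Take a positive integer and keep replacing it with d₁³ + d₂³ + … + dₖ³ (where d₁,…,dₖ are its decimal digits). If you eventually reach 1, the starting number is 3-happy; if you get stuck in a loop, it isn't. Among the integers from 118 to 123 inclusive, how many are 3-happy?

1

118: 118 → 514 → 190 → 730 → 370 → 370  — not 3-happy
119: 119 → 731 → 371 → 371  — not 3-happy
120: 120 → 9 → 729 → 1080 → 513 → 153 → 153  — not 3-happy
121: 121 → 10 → 1  — 3-happy
122: 122 → 17 → 344 → 155 → 251 → 134 → 92 → 737 → 713 → 371 → 371  — not 3-happy
123: 123 → 36 → 243 → 99 → 1458 → 702 → 351 → 153 → 153  — not 3-happy
3-happy: 121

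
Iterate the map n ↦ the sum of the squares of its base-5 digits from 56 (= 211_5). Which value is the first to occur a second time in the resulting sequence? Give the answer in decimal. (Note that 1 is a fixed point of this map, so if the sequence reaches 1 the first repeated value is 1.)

56 = (2,1,1)_5 → 2² + 1² + 1² = 4 + 1 + 1 = 6
6 = (1,1)_5 → 1² + 1² = 1 + 1 = 2
2 = (2)_5 → 2² = 4
4 = (4)_5 → 4² = 16
16 = (3,1)_5 → 3² + 1² = 9 + 1 = 10
10 = (2,0)_5 → 2² + 0² = 4 + 0 = 4  — 4 already appeared earlier.

4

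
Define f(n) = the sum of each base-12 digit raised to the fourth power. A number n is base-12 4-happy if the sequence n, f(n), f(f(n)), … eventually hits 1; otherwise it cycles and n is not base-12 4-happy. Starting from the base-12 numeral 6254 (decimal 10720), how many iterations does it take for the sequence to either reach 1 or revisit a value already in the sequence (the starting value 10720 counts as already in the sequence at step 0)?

10720 = (6,2,5,4)_12 → 6⁴ + 2⁴ + 5⁴ + 4⁴ = 1296 + 16 + 625 + 256 = 2193
2193 = (1,3,2,9)_12 → 1⁴ + 3⁴ + 2⁴ + 9⁴ = 1 + 81 + 16 + 6561 = 6659
6659 = (3,10,2,11)_12 → 3⁴ + 10⁴ + 2⁴ + 11⁴ = 81 + 10000 + 16 + 14641 = 24738
24738 = (1,2,3,9,6)_12 → 1⁴ + 2⁴ + 3⁴ + 9⁴ + 6⁴ = 1 + 16 + 81 + 6561 + 1296 = 7955
7955 = (4,7,2,11)_12 → 4⁴ + 7⁴ + 2⁴ + 11⁴ = 256 + 2401 + 16 + 14641 = 17314
17314 = (10,0,2,10)_12 → 10⁴ + 0⁴ + 2⁴ + 10⁴ = 10000 + 0 + 16 + 10000 = 20016
20016 = (11,7,0,0)_12 → 11⁴ + 7⁴ + 0⁴ + 0⁴ = 14641 + 2401 + 0 + 0 = 17042
17042 = (9,10,4,2)_12 → 9⁴ + 10⁴ + 4⁴ + 2⁴ = 6561 + 10000 + 256 + 16 = 16833
16833 = (9,8,10,9)_12 → 9⁴ + 8⁴ + 10⁴ + 9⁴ = 6561 + 4096 + 10000 + 6561 = 27218
27218 = (1,3,9,0,2)_12 → 1⁴ + 3⁴ + 9⁴ + 0⁴ + 2⁴ = 1 + 81 + 6561 + 0 + 16 = 6659  — 6659 repeats.
That took 10 steps.

10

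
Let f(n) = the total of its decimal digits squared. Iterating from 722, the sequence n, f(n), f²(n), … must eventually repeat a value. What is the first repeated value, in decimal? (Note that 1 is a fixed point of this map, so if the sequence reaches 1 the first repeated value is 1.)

37

722 → 7² + 2² + 2² = 49 + 4 + 4 = 57
57 → 5² + 7² = 25 + 49 = 74
74 → 7² + 4² = 49 + 16 = 65
65 → 6² + 5² = 36 + 25 = 61
61 → 6² + 1² = 36 + 1 = 37
37 → 3² + 7² = 9 + 49 = 58
58 → 5² + 8² = 25 + 64 = 89
89 → 8² + 9² = 64 + 81 = 145
145 → 1² + 4² + 5² = 1 + 16 + 25 = 42
42 → 4² + 2² = 16 + 4 = 20
20 → 2² + 0² = 4 + 0 = 4
4 → 4² = 16
16 → 1² + 6² = 1 + 36 = 37  — 37 already appeared earlier.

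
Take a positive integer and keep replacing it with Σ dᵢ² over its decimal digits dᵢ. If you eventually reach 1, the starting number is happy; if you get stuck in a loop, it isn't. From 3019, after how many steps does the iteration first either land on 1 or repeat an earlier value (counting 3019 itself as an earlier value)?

5

3019 → 3² + 0² + 1² + 9² = 9 + 0 + 1 + 81 = 91
91 → 9² + 1² = 81 + 1 = 82
82 → 8² + 2² = 64 + 4 = 68
68 → 6² + 8² = 36 + 64 = 100
100 → 1² + 0² + 0² = 1 + 0 + 0 = 1  — reached 1.
That took 5 steps.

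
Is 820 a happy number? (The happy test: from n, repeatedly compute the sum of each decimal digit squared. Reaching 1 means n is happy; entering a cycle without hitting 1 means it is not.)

happy

820 → 8² + 2² + 0² = 64 + 4 + 0 = 68
68 → 6² + 8² = 36 + 64 = 100
100 → 1² + 0² + 0² = 1 + 0 + 0 = 1  — reached 1.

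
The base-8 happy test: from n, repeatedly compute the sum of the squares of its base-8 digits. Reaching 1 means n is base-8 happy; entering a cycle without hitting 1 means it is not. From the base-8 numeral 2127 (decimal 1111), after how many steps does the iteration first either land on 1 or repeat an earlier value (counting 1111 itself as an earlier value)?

1111 = (2,1,2,7)_8 → 2² + 1² + 2² + 7² = 4 + 1 + 4 + 49 = 58
58 = (7,2)_8 → 7² + 2² = 49 + 4 = 53
53 = (6,5)_8 → 6² + 5² = 36 + 25 = 61
61 = (7,5)_8 → 7² + 5² = 49 + 25 = 74
74 = (1,1,2)_8 → 1² + 1² + 2² = 1 + 1 + 4 = 6
6 = (6)_8 → 6² = 36
36 = (4,4)_8 → 4² + 4² = 16 + 16 = 32
32 = (4,0)_8 → 4² + 0² = 16 + 0 = 16
16 = (2,0)_8 → 2² + 0² = 4 + 0 = 4
4 = (4)_8 → 4² = 16  — 16 repeats.
That took 10 steps.

10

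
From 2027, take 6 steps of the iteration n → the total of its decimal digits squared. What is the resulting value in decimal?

58

2027 → 2² + 0² + 2² + 7² = 57
57 → 5² + 7² = 74
74 → 7² + 4² = 65
65 → 6² + 5² = 61
61 → 6² + 1² = 37
37 → 3² + 7² = 58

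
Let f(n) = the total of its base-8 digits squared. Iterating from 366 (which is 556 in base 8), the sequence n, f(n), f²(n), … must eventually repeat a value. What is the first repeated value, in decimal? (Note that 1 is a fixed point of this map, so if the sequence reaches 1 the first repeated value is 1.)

366 = (5,5,6)_8 → 5² + 5² + 6² = 86
86 = (1,2,6)_8 → 1² + 2² + 6² = 41
41 = (5,1)_8 → 5² + 1² = 26
26 = (3,2)_8 → 3² + 2² = 13
13 = (1,5)_8 → 1² + 5² = 26  — 26 already appeared earlier.

26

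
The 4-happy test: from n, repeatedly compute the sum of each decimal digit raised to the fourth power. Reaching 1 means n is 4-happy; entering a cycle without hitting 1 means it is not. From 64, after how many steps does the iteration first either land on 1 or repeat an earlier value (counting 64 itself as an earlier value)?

10

64 → 6⁴ + 4⁴ = 1552
1552 → 1⁴ + 5⁴ + 5⁴ + 2⁴ = 1267
1267 → 1⁴ + 2⁴ + 6⁴ + 7⁴ = 3714
3714 → 3⁴ + 7⁴ + 1⁴ + 4⁴ = 2739
2739 → 2⁴ + 7⁴ + 3⁴ + 9⁴ = 9059
9059 → 9⁴ + 0⁴ + 5⁴ + 9⁴ = 13747
13747 → 1⁴ + 3⁴ + 7⁴ + 4⁴ + 7⁴ = 5140
5140 → 5⁴ + 1⁴ + 4⁴ + 0⁴ = 882
882 → 8⁴ + 8⁴ + 2⁴ = 8208
8208 → 8⁴ + 2⁴ + 0⁴ + 8⁴ = 8208  — 8208 repeats.
That took 10 steps.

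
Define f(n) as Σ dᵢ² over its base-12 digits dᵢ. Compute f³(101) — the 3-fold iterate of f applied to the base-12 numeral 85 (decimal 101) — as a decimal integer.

40

101 = (8,5)_12 → 8² + 5² = 64 + 25 = 89
89 = (7,5)_12 → 7² + 5² = 49 + 25 = 74
74 = (6,2)_12 → 6² + 2² = 36 + 4 = 40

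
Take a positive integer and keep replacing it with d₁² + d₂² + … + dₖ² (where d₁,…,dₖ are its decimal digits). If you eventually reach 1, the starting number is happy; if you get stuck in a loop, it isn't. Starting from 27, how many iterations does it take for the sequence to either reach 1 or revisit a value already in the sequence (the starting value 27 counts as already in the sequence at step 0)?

14

27 → 53
53 → 34
34 → 25
25 → 29
29 → 85
85 → 89
89 → 145
145 → 42
42 → 20
20 → 4
4 → 16
16 → 37
37 → 58
58 → 89  — 89 repeats.
That took 14 steps.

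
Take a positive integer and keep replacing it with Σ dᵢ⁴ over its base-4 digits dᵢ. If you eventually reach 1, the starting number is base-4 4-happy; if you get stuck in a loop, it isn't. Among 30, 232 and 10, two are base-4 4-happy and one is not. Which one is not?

30: 30 → 98 → 33 → 17 → 2 → 16 → 1  — reaches 1 (base-4 4-happy)
232: 232 → 113 → 83 → 83  — repeats 83 (not base-4 4-happy)
10: 10 → 32 → 16 → 1  — reaches 1 (base-4 4-happy)

232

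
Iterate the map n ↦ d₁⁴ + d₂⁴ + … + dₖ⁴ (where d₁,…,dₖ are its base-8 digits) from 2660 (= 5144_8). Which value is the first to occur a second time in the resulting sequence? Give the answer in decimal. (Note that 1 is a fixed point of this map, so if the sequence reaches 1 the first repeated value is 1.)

272

2660 = (5,1,4,4)_8 → 5⁴ + 1⁴ + 4⁴ + 4⁴ = 625 + 1 + 256 + 256 = 1138
1138 = (2,1,6,2)_8 → 2⁴ + 1⁴ + 6⁴ + 2⁴ = 16 + 1 + 1296 + 16 = 1329
1329 = (2,4,6,1)_8 → 2⁴ + 4⁴ + 6⁴ + 1⁴ = 16 + 256 + 1296 + 1 = 1569
1569 = (3,0,4,1)_8 → 3⁴ + 0⁴ + 4⁴ + 1⁴ = 81 + 0 + 256 + 1 = 338
338 = (5,2,2)_8 → 5⁴ + 2⁴ + 2⁴ = 625 + 16 + 16 = 657
657 = (1,2,2,1)_8 → 1⁴ + 2⁴ + 2⁴ + 1⁴ = 1 + 16 + 16 + 1 = 34
34 = (4,2)_8 → 4⁴ + 2⁴ = 256 + 16 = 272
272 = (4,2,0)_8 → 4⁴ + 2⁴ + 0⁴ = 256 + 16 + 0 = 272  — 272 already appeared earlier.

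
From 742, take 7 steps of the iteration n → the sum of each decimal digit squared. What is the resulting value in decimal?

37

742 → 7² + 4² + 2² = 69
69 → 6² + 9² = 117
117 → 1² + 1² + 7² = 51
51 → 5² + 1² = 26
26 → 2² + 6² = 40
40 → 4² + 0² = 16
16 → 1² + 6² = 37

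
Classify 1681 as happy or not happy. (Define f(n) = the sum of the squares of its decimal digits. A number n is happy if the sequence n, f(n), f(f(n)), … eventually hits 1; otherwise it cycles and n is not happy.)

1681 → 1² + 6² + 8² + 1² = 102
102 → 1² + 0² + 2² = 5
5 → 5² = 25
25 → 2² + 5² = 29
29 → 2² + 9² = 85
85 → 8² + 5² = 89
89 → 8² + 9² = 145
145 → 1² + 4² + 5² = 42
42 → 4² + 2² = 20
20 → 2² + 0² = 4
4 → 4² = 16
16 → 1² + 6² = 37
37 → 3² + 7² = 58
58 → 5² + 8² = 89  — 89 already seen; the sequence cycles without reaching 1.

not happy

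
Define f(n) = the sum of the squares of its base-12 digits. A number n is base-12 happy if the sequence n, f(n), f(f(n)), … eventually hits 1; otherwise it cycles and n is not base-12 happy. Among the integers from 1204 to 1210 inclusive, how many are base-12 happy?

1204: 1204 → 96 → 64 → 41 → 34 → 104 → 128 → 164 → 66 → 61 → 26 → 8 → 64  — not base-12 happy
1205: 1205 → 105 → 145 → 2 → 4 → 16 → 17 → 26 → 8 → 64 → 41 → 34 → 104 → 128 → 164 → 66 → 61 → 26  — not base-12 happy
1206: 1206 → 116 → 145 → 2 → 4 → 16 → 17 → 26 → 8 → 64 → 41 → 34 → 104 → 128 → 164 → 66 → 61 → 26  — not base-12 happy
1207: 1207 → 129 → 181 → 11 → 121 → 101 → 89 → 74 → 40 → 25 → 5 → 25  — not base-12 happy
1208: 1208 → 144 → 1  — base-12 happy
1209: 1209 → 161 → 27 → 13 → 2 → 4 → 16 → 17 → 26 → 8 → 64 → 41 → 34 → 104 → 128 → 164 → 66 → 61 → 26  — not base-12 happy
1210: 1210 → 180 → 10 → 100 → 80 → 100  — not base-12 happy
base-12 happy: 1208

1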